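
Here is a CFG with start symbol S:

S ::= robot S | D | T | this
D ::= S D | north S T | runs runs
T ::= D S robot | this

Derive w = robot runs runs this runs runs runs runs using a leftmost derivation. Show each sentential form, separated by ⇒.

S ⇒ D ⇒ S D ⇒ robot S D ⇒ robot D D ⇒ robot S D D ⇒ robot D D D ⇒ robot runs runs D D ⇒ robot runs runs S D D ⇒ robot runs runs T D D ⇒ robot runs runs this D D ⇒ robot runs runs this runs runs D ⇒ robot runs runs this runs runs runs runs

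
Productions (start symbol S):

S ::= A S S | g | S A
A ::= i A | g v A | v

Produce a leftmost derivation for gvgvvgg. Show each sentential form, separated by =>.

S => ASS   [S ::= A S S]
ASS => gvASS   [A ::= g v A]
gvASS => gvgvASS   [A ::= g v A]
gvgvASS => gvgvvSS   [A ::= v]
gvgvvSS => gvgvvgS   [S ::= g]
gvgvvgS => gvgvvgg   [S ::= g]

S => ASS => gvASS => gvgvASS => gvgvvSS => gvgvvgS => gvgvvgg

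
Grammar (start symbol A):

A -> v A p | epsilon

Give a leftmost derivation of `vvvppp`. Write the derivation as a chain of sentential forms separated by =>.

A => vAp => vvApp => vvvAppp => vvvppp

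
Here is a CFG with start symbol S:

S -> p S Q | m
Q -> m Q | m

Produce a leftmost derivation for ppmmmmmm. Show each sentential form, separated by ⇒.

S⇒pSQ⇒ppSQQ⇒ppmQQ⇒ppmmQQ⇒ppmmmQQ⇒ppmmmmQ⇒ppmmmmmQ⇒ppmmmmmm

S ⇒ pSQ   [S -> p S Q]
pSQ ⇒ ppSQQ   [S -> p S Q]
ppSQQ ⇒ ppmQQ   [S -> m]
ppmQQ ⇒ ppmmQQ   [Q -> m Q]
ppmmQQ ⇒ ppmmmQQ   [Q -> m Q]
ppmmmQQ ⇒ ppmmmmQ   [Q -> m]
ppmmmmQ ⇒ ppmmmmmQ   [Q -> m Q]
ppmmmmmQ ⇒ ppmmmmmm   [Q -> m]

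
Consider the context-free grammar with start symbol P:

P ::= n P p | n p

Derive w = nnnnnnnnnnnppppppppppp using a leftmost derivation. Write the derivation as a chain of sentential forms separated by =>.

P=>nPp=>nnPpp=>nnnPppp=>nnnnPpppp=>nnnnnPppppp=>nnnnnnPpppppp=>nnnnnnnPppppppp=>nnnnnnnnPpppppppp=>nnnnnnnnnPppppppppp=>nnnnnnnnnnPpppppppppp=>nnnnnnnnnnnppppppppppp

P => nPp   [P ::= n P p]
nPp => nnPpp   [P ::= n P p]
nnPpp => nnnPppp   [P ::= n P p]
nnnPppp => nnnnPpppp   [P ::= n P p]
nnnnPpppp => nnnnnPppppp   [P ::= n P p]
nnnnnPppppp => nnnnnnPpppppp   [P ::= n P p]
nnnnnnPpppppp => nnnnnnnPppppppp   [P ::= n P p]
nnnnnnnPppppppp => nnnnnnnnPpppppppp   [P ::= n P p]
nnnnnnnnPpppppppp => nnnnnnnnnPppppppppp   [P ::= n P p]
nnnnnnnnnPppppppppp => nnnnnnnnnnPpppppppppp   [P ::= n P p]
nnnnnnnnnnPpppppppppp => nnnnnnnnnnnppppppppppp   [P ::= n p]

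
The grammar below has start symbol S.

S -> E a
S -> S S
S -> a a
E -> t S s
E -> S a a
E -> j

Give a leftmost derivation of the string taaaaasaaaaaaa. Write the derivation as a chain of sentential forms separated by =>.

S => Ea   [S -> E a]
Ea => Saaa   [E -> S a a]
Saaa => Eaaaa   [S -> E a]
Eaaaa => Saaaaaa   [E -> S a a]
Saaaaaa => Eaaaaaaa   [S -> E a]
Eaaaaaaa => tSsaaaaaaa   [E -> t S s]
tSsaaaaaaa => tEasaaaaaaa   [S -> E a]
tEasaaaaaaa => tSaaasaaaaaaa   [E -> S a a]
tSaaasaaaaaaa => taaaaasaaaaaaa   [S -> a a]

S => Ea => Saaa => Eaaaa => Saaaaaa => Eaaaaaaa => tSsaaaaaaa => tEasaaaaaaa => tSaaasaaaaaaa => taaaaasaaaaaaa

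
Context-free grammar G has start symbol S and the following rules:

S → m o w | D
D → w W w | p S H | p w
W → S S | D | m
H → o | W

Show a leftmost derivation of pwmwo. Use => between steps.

S=>D=>pSH=>pDH=>pwWwH=>pwmwH=>pwmwo

S => D   [S → D]
D => pSH   [D → p S H]
pSH => pDH   [S → D]
pDH => pwWwH   [D → w W w]
pwWwH => pwmwH   [W → m]
pwmwH => pwmwo   [H → o]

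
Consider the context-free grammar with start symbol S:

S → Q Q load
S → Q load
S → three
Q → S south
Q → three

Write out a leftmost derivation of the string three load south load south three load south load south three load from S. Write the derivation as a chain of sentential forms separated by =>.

S => Q Q load => S south Q load => Q load south Q load => S south load south Q load => Q Q load south load south Q load => S south Q load south load south Q load => Q load south Q load south load south Q load => S south load south Q load south load south Q load => Q load south load south Q load south load south Q load => three load south load south Q load south load south Q load => three load south load south three load south load south Q load => three load south load south three load south load south three load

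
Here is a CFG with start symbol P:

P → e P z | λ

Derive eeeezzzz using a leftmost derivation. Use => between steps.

P => ePz => eePzz => eeePzzz => eeeePzzzz => eeeezzzz

P => ePz   [P → e P z]
ePz => eePzz   [P → e P z]
eePzz => eeePzzz   [P → e P z]
eeePzzz => eeeePzzzz   [P → e P z]
eeeePzzzz => eeeezzzz   [P → λ]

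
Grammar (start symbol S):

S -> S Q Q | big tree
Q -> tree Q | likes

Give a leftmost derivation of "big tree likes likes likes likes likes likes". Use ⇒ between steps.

S ⇒ S Q Q   [S -> S Q Q]
S Q Q ⇒ S Q Q Q Q   [S -> S Q Q]
S Q Q Q Q ⇒ S Q Q Q Q Q Q   [S -> S Q Q]
S Q Q Q Q Q Q ⇒ big tree Q Q Q Q Q Q   [S -> big tree]
big tree Q Q Q Q Q Q ⇒ big tree likes Q Q Q Q Q   [Q -> likes]
big tree likes Q Q Q Q Q ⇒ big tree likes likes Q Q Q Q   [Q -> likes]
big tree likes likes Q Q Q Q ⇒ big tree likes likes likes Q Q Q   [Q -> likes]
big tree likes likes likes Q Q Q ⇒ big tree likes likes likes likes Q Q   [Q -> likes]
big tree likes likes likes likes Q Q ⇒ big tree likes likes likes likes likes Q   [Q -> likes]
big tree likes likes likes likes likes Q ⇒ big tree likes likes likes likes likes likes   [Q -> likes]

S ⇒ S Q Q ⇒ S Q Q Q Q ⇒ S Q Q Q Q Q Q ⇒ big tree Q Q Q Q Q Q ⇒ big tree likes Q Q Q Q Q ⇒ big tree likes likes Q Q Q Q ⇒ big tree likes likes likes Q Q Q ⇒ big tree likes likes likes likes Q Q ⇒ big tree likes likes likes likes likes Q ⇒ big tree likes likes likes likes likes likes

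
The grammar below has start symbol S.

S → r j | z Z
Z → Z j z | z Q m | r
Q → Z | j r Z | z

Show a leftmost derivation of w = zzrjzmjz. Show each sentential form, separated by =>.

S => zZ => zZjz => zzQmjz => zzZmjz => zzZjzmjz => zzrjzmjz

S => zZ   [S → z Z]
zZ => zZjz   [Z → Z j z]
zZjz => zzQmjz   [Z → z Q m]
zzQmjz => zzZmjz   [Q → Z]
zzZmjz => zzZjzmjz   [Z → Z j z]
zzZjzmjz => zzrjzmjz   [Z → r]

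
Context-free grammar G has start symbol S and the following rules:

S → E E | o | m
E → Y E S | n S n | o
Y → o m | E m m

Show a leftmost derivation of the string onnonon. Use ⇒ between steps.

S⇒EE⇒oE⇒onSn⇒onEEn⇒onnSnEn⇒onnonEn⇒onnonon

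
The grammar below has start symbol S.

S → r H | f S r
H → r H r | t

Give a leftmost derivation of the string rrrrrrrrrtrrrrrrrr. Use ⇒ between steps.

S⇒rH⇒rrHr⇒rrrHrr⇒rrrrHrrr⇒rrrrrHrrrr⇒rrrrrrHrrrrr⇒rrrrrrrHrrrrrr⇒rrrrrrrrHrrrrrrr⇒rrrrrrrrrHrrrrrrrr⇒rrrrrrrrrtrrrrrrrr

S ⇒ rH   [S → r H]
rH ⇒ rrHr   [H → r H r]
rrHr ⇒ rrrHrr   [H → r H r]
rrrHrr ⇒ rrrrHrrr   [H → r H r]
rrrrHrrr ⇒ rrrrrHrrrr   [H → r H r]
rrrrrHrrrr ⇒ rrrrrrHrrrrr   [H → r H r]
rrrrrrHrrrrr ⇒ rrrrrrrHrrrrrr   [H → r H r]
rrrrrrrHrrrrrr ⇒ rrrrrrrrHrrrrrrr   [H → r H r]
rrrrrrrrHrrrrrrr ⇒ rrrrrrrrrHrrrrrrrr   [H → r H r]
rrrrrrrrrHrrrrrrrr ⇒ rrrrrrrrrtrrrrrrrr   [H → t]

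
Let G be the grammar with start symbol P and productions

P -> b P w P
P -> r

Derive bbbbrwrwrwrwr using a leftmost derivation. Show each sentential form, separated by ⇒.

P ⇒ bPwP   [P -> b P w P]
bPwP ⇒ bbPwPwP   [P -> b P w P]
bbPwPwP ⇒ bbbPwPwPwP   [P -> b P w P]
bbbPwPwPwP ⇒ bbbbPwPwPwPwP   [P -> b P w P]
bbbbPwPwPwPwP ⇒ bbbbrwPwPwPwP   [P -> r]
bbbbrwPwPwPwP ⇒ bbbbrwrwPwPwP   [P -> r]
bbbbrwrwPwPwP ⇒ bbbbrwrwrwPwP   [P -> r]
bbbbrwrwrwPwP ⇒ bbbbrwrwrwrwP   [P -> r]
bbbbrwrwrwrwP ⇒ bbbbrwrwrwrwr   [P -> r]

P⇒bPwP⇒bbPwPwP⇒bbbPwPwPwP⇒bbbbPwPwPwPwP⇒bbbbrwPwPwPwP⇒bbbbrwrwPwPwP⇒bbbbrwrwrwPwP⇒bbbbrwrwrwrwP⇒bbbbrwrwrwrwr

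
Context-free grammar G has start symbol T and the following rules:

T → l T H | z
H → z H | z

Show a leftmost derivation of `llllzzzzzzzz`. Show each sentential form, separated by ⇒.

T ⇒ lTH   [T → l T H]
lTH ⇒ llTHH   [T → l T H]
llTHH ⇒ lllTHHH   [T → l T H]
lllTHHH ⇒ llllTHHHH   [T → l T H]
llllTHHHH ⇒ llllzHHHH   [T → z]
llllzHHHH ⇒ llllzzHHH   [H → z]
llllzzHHH ⇒ llllzzzHHH   [H → z H]
llllzzzHHH ⇒ llllzzzzHHH   [H → z H]
llllzzzzHHH ⇒ llllzzzzzHHH   [H → z H]
llllzzzzzHHH ⇒ llllzzzzzzHH   [H → z]
llllzzzzzzHH ⇒ llllzzzzzzzH   [H → z]
llllzzzzzzzH ⇒ llllzzzzzzzz   [H → z]

T ⇒ lTH ⇒ llTHH ⇒ lllTHHH ⇒ llllTHHHH ⇒ llllzHHHH ⇒ llllzzHHH ⇒ llllzzzHHH ⇒ llllzzzzHHH ⇒ llllzzzzzHHH ⇒ llllzzzzzzHH ⇒ llllzzzzzzzH ⇒ llllzzzzzzzz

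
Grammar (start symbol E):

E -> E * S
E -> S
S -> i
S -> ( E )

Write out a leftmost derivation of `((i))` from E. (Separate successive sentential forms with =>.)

E=>S=>(E)=>(S)=>((E))=>((S))=>((i))

E => S   [E -> S]
S => (E)   [S -> ( E )]
(E) => (S)   [E -> S]
(S) => ((E))   [S -> ( E )]
((E)) => ((S))   [E -> S]
((S)) => ((i))   [S -> i]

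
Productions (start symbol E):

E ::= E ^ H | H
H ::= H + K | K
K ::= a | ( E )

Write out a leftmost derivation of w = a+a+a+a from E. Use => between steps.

E => H => H+K => H+K+K => H+K+K+K => K+K+K+K => a+K+K+K => a+a+K+K => a+a+a+K => a+a+a+a

E => H   [E ::= H]
H => H+K   [H ::= H + K]
H+K => H+K+K   [H ::= H + K]
H+K+K => H+K+K+K   [H ::= H + K]
H+K+K+K => K+K+K+K   [H ::= K]
K+K+K+K => a+K+K+K   [K ::= a]
a+K+K+K => a+a+K+K   [K ::= a]
a+a+K+K => a+a+a+K   [K ::= a]
a+a+a+K => a+a+a+a   [K ::= a]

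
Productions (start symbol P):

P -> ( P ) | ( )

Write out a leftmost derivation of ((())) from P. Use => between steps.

P => (P) => ((P)) => ((()))

P => (P)   [P -> ( P )]
(P) => ((P))   [P -> ( P )]
((P)) => ((()))   [P -> ( )]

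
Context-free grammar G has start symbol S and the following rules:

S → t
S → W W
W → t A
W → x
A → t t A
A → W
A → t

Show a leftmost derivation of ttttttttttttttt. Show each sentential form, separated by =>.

S=>WW=>tAW=>tttAW=>tttttAW=>tttttttAW=>ttttttttW=>tttttttttA=>tttttttttttA=>tttttttttttttA=>tttttttttttttW=>ttttttttttttttA=>ttttttttttttttt

S => WW   [S → W W]
WW => tAW   [W → t A]
tAW => tttAW   [A → t t A]
tttAW => tttttAW   [A → t t A]
tttttAW => tttttttAW   [A → t t A]
tttttttAW => ttttttttW   [A → t]
ttttttttW => tttttttttA   [W → t A]
tttttttttA => tttttttttttA   [A → t t A]
tttttttttttA => tttttttttttttA   [A → t t A]
tttttttttttttA => tttttttttttttW   [A → W]
tttttttttttttW => ttttttttttttttA   [W → t A]
ttttttttttttttA => ttttttttttttttt   [A → t]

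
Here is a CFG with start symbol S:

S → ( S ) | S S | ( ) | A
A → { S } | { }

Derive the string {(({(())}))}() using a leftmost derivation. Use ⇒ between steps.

S⇒SS⇒AS⇒{S}S⇒{(S)}S⇒{((S))}S⇒{((A))}S⇒{(({S}))}S⇒{(({(S)}))}S⇒{(({(())}))}S⇒{(({(())}))}()

S ⇒ SS   [S → S S]
SS ⇒ AS   [S → A]
AS ⇒ {S}S   [A → { S }]
{S}S ⇒ {(S)}S   [S → ( S )]
{(S)}S ⇒ {((S))}S   [S → ( S )]
{((S))}S ⇒ {((A))}S   [S → A]
{((A))}S ⇒ {(({S}))}S   [A → { S }]
{(({S}))}S ⇒ {(({(S)}))}S   [S → ( S )]
{(({(S)}))}S ⇒ {(({(())}))}S   [S → ( )]
{(({(())}))}S ⇒ {(({(())}))}()   [S → ( )]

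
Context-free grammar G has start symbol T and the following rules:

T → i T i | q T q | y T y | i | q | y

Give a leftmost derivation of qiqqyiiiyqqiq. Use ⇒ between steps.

T ⇒ qTq ⇒ qiTiq ⇒ qiqTqiq ⇒ qiqqTqqiq ⇒ qiqqyTyqqiq ⇒ qiqqyiTiyqqiq ⇒ qiqqyiiiyqqiq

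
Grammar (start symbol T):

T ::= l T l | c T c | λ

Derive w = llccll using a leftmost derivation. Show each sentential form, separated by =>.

T => lTl   [T ::= l T l]
lTl => llTll   [T ::= l T l]
llTll => llcTcll   [T ::= c T c]
llcTcll => llccll   [T ::= λ]

T=>lTl=>llTll=>llcTcll=>llccll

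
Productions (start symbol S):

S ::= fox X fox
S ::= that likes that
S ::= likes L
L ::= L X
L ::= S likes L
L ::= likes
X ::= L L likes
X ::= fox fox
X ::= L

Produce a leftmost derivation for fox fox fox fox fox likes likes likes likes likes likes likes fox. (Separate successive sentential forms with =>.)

S => fox X fox   [S ::= fox X fox]
fox X fox => fox L L likes fox   [X ::= L L likes]
fox L L likes fox => fox S likes L L likes fox   [L ::= S likes L]
fox S likes L L likes fox => fox fox X fox likes L L likes fox   [S ::= fox X fox]
fox fox X fox likes L L likes fox => fox fox fox fox fox likes L L likes fox   [X ::= fox fox]
fox fox fox fox fox likes L L likes fox => fox fox fox fox fox likes S likes L L likes fox   [L ::= S likes L]
fox fox fox fox fox likes S likes L L likes fox => fox fox fox fox fox likes likes L likes L L likes fox   [S ::= likes L]
fox fox fox fox fox likes likes L likes L L likes fox => fox fox fox fox fox likes likes likes likes L L likes fox   [L ::= likes]
fox fox fox fox fox likes likes likes likes L L likes fox => fox fox fox fox fox likes likes likes likes likes L likes fox   [L ::= likes]
fox fox fox fox fox likes likes likes likes likes L likes fox => fox fox fox fox fox likes likes likes likes likes likes likes fox   [L ::= likes]

S => fox X fox => fox L L likes fox => fox S likes L L likes fox => fox fox X fox likes L L likes fox => fox fox fox fox fox likes L L likes fox => fox fox fox fox fox likes S likes L L likes fox => fox fox fox fox fox likes likes L likes L L likes fox => fox fox fox fox fox likes likes likes likes L L likes fox => fox fox fox fox fox likes likes likes likes likes L likes fox => fox fox fox fox fox likes likes likes likes likes likes likes fox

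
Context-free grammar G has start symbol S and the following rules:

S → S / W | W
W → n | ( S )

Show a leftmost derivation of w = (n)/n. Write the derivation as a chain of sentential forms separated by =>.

S => S/W   [S → S / W]
S/W => W/W   [S → W]
W/W => (S)/W   [W → ( S )]
(S)/W => (W)/W   [S → W]
(W)/W => (n)/W   [W → n]
(n)/W => (n)/n   [W → n]

S=>S/W=>W/W=>(S)/W=>(W)/W=>(n)/W=>(n)/n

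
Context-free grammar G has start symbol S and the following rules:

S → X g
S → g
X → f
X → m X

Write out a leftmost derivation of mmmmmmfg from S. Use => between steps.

S => Xg => mXg => mmXg => mmmXg => mmmmXg => mmmmmXg => mmmmmmXg => mmmmmmfg

S => Xg   [S → X g]
Xg => mXg   [X → m X]
mXg => mmXg   [X → m X]
mmXg => mmmXg   [X → m X]
mmmXg => mmmmXg   [X → m X]
mmmmXg => mmmmmXg   [X → m X]
mmmmmXg => mmmmmmXg   [X → m X]
mmmmmmXg => mmmmmmfg   [X → f]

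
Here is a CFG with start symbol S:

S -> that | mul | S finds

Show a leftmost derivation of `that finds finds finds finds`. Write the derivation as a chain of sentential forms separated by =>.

S => S finds   [S -> S finds]
S finds => S finds finds   [S -> S finds]
S finds finds => S finds finds finds   [S -> S finds]
S finds finds finds => S finds finds finds finds   [S -> S finds]
S finds finds finds finds => that finds finds finds finds   [S -> that]

S => S finds => S finds finds => S finds finds finds => S finds finds finds finds => that finds finds finds finds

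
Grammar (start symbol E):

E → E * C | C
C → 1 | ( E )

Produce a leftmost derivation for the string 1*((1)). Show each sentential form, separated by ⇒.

E ⇒ E*C ⇒ C*C ⇒ 1*C ⇒ 1*(E) ⇒ 1*(C) ⇒ 1*((E)) ⇒ 1*((C)) ⇒ 1*((1))

E ⇒ E*C   [E → E * C]
E*C ⇒ C*C   [E → C]
C*C ⇒ 1*C   [C → 1]
1*C ⇒ 1*(E)   [C → ( E )]
1*(E) ⇒ 1*(C)   [E → C]
1*(C) ⇒ 1*((E))   [C → ( E )]
1*((E)) ⇒ 1*((C))   [E → C]
1*((C)) ⇒ 1*((1))   [C → 1]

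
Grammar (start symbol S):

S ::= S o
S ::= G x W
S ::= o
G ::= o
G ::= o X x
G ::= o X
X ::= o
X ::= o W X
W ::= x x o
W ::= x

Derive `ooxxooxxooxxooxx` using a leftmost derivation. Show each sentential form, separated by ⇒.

S ⇒ GxW   [S ::= G x W]
GxW ⇒ oXxW   [G ::= o X]
oXxW ⇒ ooWXxW   [X ::= o W X]
ooWXxW ⇒ ooxxoXxW   [W ::= x x o]
ooxxoXxW ⇒ ooxxooWXxW   [X ::= o W X]
ooxxooWXxW ⇒ ooxxooxxoXxW   [W ::= x x o]
ooxxooxxoXxW ⇒ ooxxooxxooWXxW   [X ::= o W X]
ooxxooxxooWXxW ⇒ ooxxooxxooxxoXxW   [W ::= x x o]
ooxxooxxooxxoXxW ⇒ ooxxooxxooxxooxW   [X ::= o]
ooxxooxxooxxooxW ⇒ ooxxooxxooxxooxx   [W ::= x]

S ⇒ GxW ⇒ oXxW ⇒ ooWXxW ⇒ ooxxoXxW ⇒ ooxxooWXxW ⇒ ooxxooxxoXxW ⇒ ooxxooxxooWXxW ⇒ ooxxooxxooxxoXxW ⇒ ooxxooxxooxxooxW ⇒ ooxxooxxooxxooxx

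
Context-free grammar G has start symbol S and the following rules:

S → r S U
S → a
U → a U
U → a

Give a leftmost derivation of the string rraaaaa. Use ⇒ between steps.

S ⇒ rSU   [S → r S U]
rSU ⇒ rrSUU   [S → r S U]
rrSUU ⇒ rraUU   [S → a]
rraUU ⇒ rraaU   [U → a]
rraaU ⇒ rraaaU   [U → a U]
rraaaU ⇒ rraaaaU   [U → a U]
rraaaaU ⇒ rraaaaa   [U → a]

S⇒rSU⇒rrSUU⇒rraUU⇒rraaU⇒rraaaU⇒rraaaaU⇒rraaaaa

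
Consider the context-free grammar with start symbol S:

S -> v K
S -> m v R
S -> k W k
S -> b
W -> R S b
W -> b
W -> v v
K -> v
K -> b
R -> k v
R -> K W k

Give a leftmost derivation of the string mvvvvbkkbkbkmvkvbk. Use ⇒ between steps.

S ⇒ mvR ⇒ mvKWk ⇒ mvvWk ⇒ mvvRSbk ⇒ mvvKWkSbk ⇒ mvvvWkSbk ⇒ mvvvRSbkSbk ⇒ mvvvKWkSbkSbk ⇒ mvvvvWkSbkSbk ⇒ mvvvvbkSbkSbk ⇒ mvvvvbkkWkbkSbk ⇒ mvvvvbkkbkbkSbk ⇒ mvvvvbkkbkbkmvRbk ⇒ mvvvvbkkbkbkmvkvbk

S ⇒ mvR   [S -> m v R]
mvR ⇒ mvKWk   [R -> K W k]
mvKWk ⇒ mvvWk   [K -> v]
mvvWk ⇒ mvvRSbk   [W -> R S b]
mvvRSbk ⇒ mvvKWkSbk   [R -> K W k]
mvvKWkSbk ⇒ mvvvWkSbk   [K -> v]
mvvvWkSbk ⇒ mvvvRSbkSbk   [W -> R S b]
mvvvRSbkSbk ⇒ mvvvKWkSbkSbk   [R -> K W k]
mvvvKWkSbkSbk ⇒ mvvvvWkSbkSbk   [K -> v]
mvvvvWkSbkSbk ⇒ mvvvvbkSbkSbk   [W -> b]
mvvvvbkSbkSbk ⇒ mvvvvbkkWkbkSbk   [S -> k W k]
mvvvvbkkWkbkSbk ⇒ mvvvvbkkbkbkSbk   [W -> b]
mvvvvbkkbkbkSbk ⇒ mvvvvbkkbkbkmvRbk   [S -> m v R]
mvvvvbkkbkbkmvRbk ⇒ mvvvvbkkbkbkmvkvbk   [R -> k v]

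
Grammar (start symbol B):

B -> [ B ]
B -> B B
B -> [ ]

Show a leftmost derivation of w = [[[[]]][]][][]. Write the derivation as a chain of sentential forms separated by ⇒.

B ⇒ BB ⇒ [B]B ⇒ [BB]B ⇒ [[B]B]B ⇒ [[[B]]B]B ⇒ [[[[]]]B]B ⇒ [[[[]]][]]B ⇒ [[[[]]][]]BB ⇒ [[[[]]][]][]B ⇒ [[[[]]][]][][]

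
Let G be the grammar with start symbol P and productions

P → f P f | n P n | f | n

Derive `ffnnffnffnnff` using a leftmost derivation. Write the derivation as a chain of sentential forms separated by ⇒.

P⇒fPf⇒ffPff⇒ffnPnff⇒ffnnPnnff⇒ffnnfPfnnff⇒ffnnffPffnnff⇒ffnnffnffnnff

P ⇒ fPf   [P → f P f]
fPf ⇒ ffPff   [P → f P f]
ffPff ⇒ ffnPnff   [P → n P n]
ffnPnff ⇒ ffnnPnnff   [P → n P n]
ffnnPnnff ⇒ ffnnfPfnnff   [P → f P f]
ffnnfPfnnff ⇒ ffnnffPffnnff   [P → f P f]
ffnnffPffnnff ⇒ ffnnffnffnnff   [P → n]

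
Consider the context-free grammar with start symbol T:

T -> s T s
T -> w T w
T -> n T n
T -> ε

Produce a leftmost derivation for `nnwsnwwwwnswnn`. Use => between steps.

T => nTn   [T -> n T n]
nTn => nnTnn   [T -> n T n]
nnTnn => nnwTwnn   [T -> w T w]
nnwTwnn => nnwsTswnn   [T -> s T s]
nnwsTswnn => nnwsnTnswnn   [T -> n T n]
nnwsnTnswnn => nnwsnwTwnswnn   [T -> w T w]
nnwsnwTwnswnn => nnwsnwwTwwnswnn   [T -> w T w]
nnwsnwwTwwnswnn => nnwsnwwwwnswnn   [T -> ε]

T => nTn => nnTnn => nnwTwnn => nnwsTswnn => nnwsnTnswnn => nnwsnwTwnswnn => nnwsnwwTwwnswnn => nnwsnwwwwnswnn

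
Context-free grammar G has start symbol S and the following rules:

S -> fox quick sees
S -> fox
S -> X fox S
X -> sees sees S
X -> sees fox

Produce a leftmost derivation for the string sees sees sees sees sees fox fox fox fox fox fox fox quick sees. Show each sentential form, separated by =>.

S => X fox S   [S -> X fox S]
X fox S => sees sees S fox S   [X -> sees sees S]
sees sees S fox S => sees sees X fox S fox S   [S -> X fox S]
sees sees X fox S fox S => sees sees sees sees S fox S fox S   [X -> sees sees S]
sees sees sees sees S fox S fox S => sees sees sees sees X fox S fox S fox S   [S -> X fox S]
sees sees sees sees X fox S fox S fox S => sees sees sees sees sees fox fox S fox S fox S   [X -> sees fox]
sees sees sees sees sees fox fox S fox S fox S => sees sees sees sees sees fox fox fox fox S fox S   [S -> fox]
sees sees sees sees sees fox fox fox fox S fox S => sees sees sees sees sees fox fox fox fox fox fox S   [S -> fox]
sees sees sees sees sees fox fox fox fox fox fox S => sees sees sees sees sees fox fox fox fox fox fox fox quick sees   [S -> fox quick sees]

S => X fox S => sees sees S fox S => sees sees X fox S fox S => sees sees sees sees S fox S fox S => sees sees sees sees X fox S fox S fox S => sees sees sees sees sees fox fox S fox S fox S => sees sees sees sees sees fox fox fox fox S fox S => sees sees sees sees sees fox fox fox fox fox fox S => sees sees sees sees sees fox fox fox fox fox fox fox quick sees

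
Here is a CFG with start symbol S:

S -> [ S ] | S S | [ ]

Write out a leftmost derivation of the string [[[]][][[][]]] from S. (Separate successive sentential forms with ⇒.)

S⇒[S]⇒[SS]⇒[SSS]⇒[[S]SS]⇒[[[]]SS]⇒[[[]][]S]⇒[[[]][][S]]⇒[[[]][][SS]]⇒[[[]][][[]S]]⇒[[[]][][[][]]]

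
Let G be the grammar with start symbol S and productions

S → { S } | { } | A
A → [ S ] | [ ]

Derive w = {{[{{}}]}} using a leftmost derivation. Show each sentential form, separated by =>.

S=>{S}=>{{S}}=>{{A}}=>{{[S]}}=>{{[{S}]}}=>{{[{{}}]}}

S => {S}   [S → { S }]
{S} => {{S}}   [S → { S }]
{{S}} => {{A}}   [S → A]
{{A}} => {{[S]}}   [A → [ S ]]
{{[S]}} => {{[{S}]}}   [S → { S }]
{{[{S}]}} => {{[{{}}]}}   [S → { }]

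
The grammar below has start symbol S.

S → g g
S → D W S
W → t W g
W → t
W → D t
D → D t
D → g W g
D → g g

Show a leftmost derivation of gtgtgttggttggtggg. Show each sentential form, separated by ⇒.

S ⇒ DWS ⇒ DtWS ⇒ gWgtWS ⇒ gtWggtWS ⇒ gtDtggtWS ⇒ gtDttggtWS ⇒ gtgWgttggtWS ⇒ gtgtgttggtWS ⇒ gtgtgttggttWgS ⇒ gtgtgttggttDtgS ⇒ gtgtgttggttggtgS ⇒ gtgtgttggttggtggg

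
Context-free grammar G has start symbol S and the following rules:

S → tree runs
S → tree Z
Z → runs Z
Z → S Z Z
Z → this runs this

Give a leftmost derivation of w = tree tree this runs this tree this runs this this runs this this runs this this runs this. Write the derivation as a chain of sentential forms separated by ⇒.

S ⇒ tree Z   [S → tree Z]
tree Z ⇒ tree S Z Z   [Z → S Z Z]
tree S Z Z ⇒ tree tree Z Z Z   [S → tree Z]
tree tree Z Z Z ⇒ tree tree this runs this Z Z   [Z → this runs this]
tree tree this runs this Z Z ⇒ tree tree this runs this S Z Z Z   [Z → S Z Z]
tree tree this runs this S Z Z Z ⇒ tree tree this runs this tree Z Z Z Z   [S → tree Z]
tree tree this runs this tree Z Z Z Z ⇒ tree tree this runs this tree this runs this Z Z Z   [Z → this runs this]
tree tree this runs this tree this runs this Z Z Z ⇒ tree tree this runs this tree this runs this this runs this Z Z   [Z → this runs this]
tree tree this runs this tree this runs this this runs this Z Z ⇒ tree tree this runs this tree this runs this this runs this this runs this Z   [Z → this runs this]
tree tree this runs this tree this runs this this runs this this runs this Z ⇒ tree tree this runs this tree this runs this this runs this this runs this this runs this   [Z → this runs this]

S ⇒ tree Z ⇒ tree S Z Z ⇒ tree tree Z Z Z ⇒ tree tree this runs this Z Z ⇒ tree tree this runs this S Z Z Z ⇒ tree tree this runs this tree Z Z Z Z ⇒ tree tree this runs this tree this runs this Z Z Z ⇒ tree tree this runs this tree this runs this this runs this Z Z ⇒ tree tree this runs this tree this runs this this runs this this runs this Z ⇒ tree tree this runs this tree this runs this this runs this this runs this this runs this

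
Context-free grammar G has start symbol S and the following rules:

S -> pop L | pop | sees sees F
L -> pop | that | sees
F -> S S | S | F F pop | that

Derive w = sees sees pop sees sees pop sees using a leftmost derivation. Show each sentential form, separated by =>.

S => sees sees F   [S -> sees sees F]
sees sees F => sees sees S S   [F -> S S]
sees sees S S => sees sees pop S   [S -> pop]
sees sees pop S => sees sees pop sees sees F   [S -> sees sees F]
sees sees pop sees sees F => sees sees pop sees sees S   [F -> S]
sees sees pop sees sees S => sees sees pop sees sees pop L   [S -> pop L]
sees sees pop sees sees pop L => sees sees pop sees sees pop sees   [L -> sees]

S => sees sees F => sees sees S S => sees sees pop S => sees sees pop sees sees F => sees sees pop sees sees S => sees sees pop sees sees pop L => sees sees pop sees sees pop sees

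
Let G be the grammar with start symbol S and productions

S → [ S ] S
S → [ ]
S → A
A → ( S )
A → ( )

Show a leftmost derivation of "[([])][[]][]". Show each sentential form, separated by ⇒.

S ⇒ [S]S ⇒ [A]S ⇒ [(S)]S ⇒ [([])]S ⇒ [([])][S]S ⇒ [([])][[]]S ⇒ [([])][[]][]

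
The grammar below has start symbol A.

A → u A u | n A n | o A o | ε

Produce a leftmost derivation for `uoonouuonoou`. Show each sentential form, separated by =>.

A => uAu   [A → u A u]
uAu => uoAou   [A → o A o]
uoAou => uooAoou   [A → o A o]
uooAoou => uoonAnoou   [A → n A n]
uoonAnoou => uoonoAonoou   [A → o A o]
uoonoAonoou => uoonouAuonoou   [A → u A u]
uoonouAuonoou => uoonouuonoou   [A → ε]

A=>uAu=>uoAou=>uooAoou=>uoonAnoou=>uoonoAonoou=>uoonouAuonoou=>uoonouuonoou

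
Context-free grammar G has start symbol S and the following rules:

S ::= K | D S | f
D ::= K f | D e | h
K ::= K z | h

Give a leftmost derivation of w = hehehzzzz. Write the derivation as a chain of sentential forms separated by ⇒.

S ⇒ DS ⇒ DeS ⇒ heS ⇒ heDS ⇒ heDeS ⇒ heheS ⇒ heheK ⇒ heheKz ⇒ heheKzz ⇒ heheKzzz ⇒ heheKzzzz ⇒ hehehzzzz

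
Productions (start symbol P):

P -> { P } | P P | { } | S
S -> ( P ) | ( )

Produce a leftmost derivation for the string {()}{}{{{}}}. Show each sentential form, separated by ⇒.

P ⇒ PP   [P -> P P]
PP ⇒ PPP   [P -> P P]
PPP ⇒ {P}PP   [P -> { P }]
{P}PP ⇒ {S}PP   [P -> S]
{S}PP ⇒ {()}PP   [S -> ( )]
{()}PP ⇒ {()}{}P   [P -> { }]
{()}{}P ⇒ {()}{}{P}   [P -> { P }]
{()}{}{P} ⇒ {()}{}{{P}}   [P -> { P }]
{()}{}{{P}} ⇒ {()}{}{{{}}}   [P -> { }]

P ⇒ PP ⇒ PPP ⇒ {P}PP ⇒ {S}PP ⇒ {()}PP ⇒ {()}{}P ⇒ {()}{}{P} ⇒ {()}{}{{P}} ⇒ {()}{}{{{}}}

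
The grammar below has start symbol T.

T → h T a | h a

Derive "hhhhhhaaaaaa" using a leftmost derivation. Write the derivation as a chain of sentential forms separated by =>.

T=>hTa=>hhTaa=>hhhTaaa=>hhhhTaaaa=>hhhhhTaaaaa=>hhhhhhaaaaaa

T => hTa   [T → h T a]
hTa => hhTaa   [T → h T a]
hhTaa => hhhTaaa   [T → h T a]
hhhTaaa => hhhhTaaaa   [T → h T a]
hhhhTaaaa => hhhhhTaaaaa   [T → h T a]
hhhhhTaaaaa => hhhhhhaaaaaa   [T → h a]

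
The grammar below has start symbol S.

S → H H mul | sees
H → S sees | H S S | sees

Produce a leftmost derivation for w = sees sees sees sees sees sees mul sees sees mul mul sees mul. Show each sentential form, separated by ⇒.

S ⇒ H H mul   [S → H H mul]
H H mul ⇒ sees H mul   [H → sees]
sees H mul ⇒ sees S sees mul   [H → S sees]
sees S sees mul ⇒ sees H H mul sees mul   [S → H H mul]
sees H H mul sees mul ⇒ sees sees H mul sees mul   [H → sees]
sees sees H mul sees mul ⇒ sees sees H S S mul sees mul   [H → H S S]
sees sees H S S mul sees mul ⇒ sees sees sees S S mul sees mul   [H → sees]
sees sees sees S S mul sees mul ⇒ sees sees sees H H mul S mul sees mul   [S → H H mul]
sees sees sees H H mul S mul sees mul ⇒ sees sees sees sees H mul S mul sees mul   [H → sees]
sees sees sees sees H mul S mul sees mul ⇒ sees sees sees sees S sees mul S mul sees mul   [H → S sees]
sees sees sees sees S sees mul S mul sees mul ⇒ sees sees sees sees sees sees mul S mul sees mul   [S → sees]
sees sees sees sees sees sees mul S mul sees mul ⇒ sees sees sees sees sees sees mul H H mul mul sees mul   [S → H H mul]
sees sees sees sees sees sees mul H H mul mul sees mul ⇒ sees sees sees sees sees sees mul sees H mul mul sees mul   [H → sees]
sees sees sees sees sees sees mul sees H mul mul sees mul ⇒ sees sees sees sees sees sees mul sees sees mul mul sees mul   [H → sees]

S ⇒ H H mul ⇒ sees H mul ⇒ sees S sees mul ⇒ sees H H mul sees mul ⇒ sees sees H mul sees mul ⇒ sees sees H S S mul sees mul ⇒ sees sees sees S S mul sees mul ⇒ sees sees sees H H mul S mul sees mul ⇒ sees sees sees sees H mul S mul sees mul ⇒ sees sees sees sees S sees mul S mul sees mul ⇒ sees sees sees sees sees sees mul S mul sees mul ⇒ sees sees sees sees sees sees mul H H mul mul sees mul ⇒ sees sees sees sees sees sees mul sees H mul mul sees mul ⇒ sees sees sees sees sees sees mul sees sees mul mul sees mul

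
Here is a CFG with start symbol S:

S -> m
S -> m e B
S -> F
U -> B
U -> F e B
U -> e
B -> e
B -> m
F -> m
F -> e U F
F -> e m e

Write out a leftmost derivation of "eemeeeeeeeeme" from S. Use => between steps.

S => F   [S -> F]
F => eUF   [F -> e U F]
eUF => eFeBF   [U -> F e B]
eFeBF => eemeeBF   [F -> e m e]
eemeeBF => eemeeeF   [B -> e]
eemeeeF => eemeeeeUF   [F -> e U F]
eemeeeeUF => eemeeeeBF   [U -> B]
eemeeeeBF => eemeeeeeF   [B -> e]
eemeeeeeF => eemeeeeeeUF   [F -> e U F]
eemeeeeeeUF => eemeeeeeeBF   [U -> B]
eemeeeeeeBF => eemeeeeeeeF   [B -> e]
eemeeeeeeeF => eemeeeeeeeeme   [F -> e m e]

S=>F=>eUF=>eFeBF=>eemeeBF=>eemeeeF=>eemeeeeUF=>eemeeeeBF=>eemeeeeeF=>eemeeeeeeUF=>eemeeeeeeBF=>eemeeeeeeeF=>eemeeeeeeeeme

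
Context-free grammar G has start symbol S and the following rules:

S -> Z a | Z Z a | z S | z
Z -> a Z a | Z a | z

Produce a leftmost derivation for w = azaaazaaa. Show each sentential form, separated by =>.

S => ZZa   [S -> Z Z a]
ZZa => ZaZa   [Z -> Z a]
ZaZa => aZaaZa   [Z -> a Z a]
aZaaZa => azaaZa   [Z -> z]
azaaZa => azaaaZaa   [Z -> a Z a]
azaaaZaa => azaaaZaaa   [Z -> Z a]
azaaaZaaa => azaaazaaa   [Z -> z]

S => ZZa => ZaZa => aZaaZa => azaaZa => azaaaZaa => azaaaZaaa => azaaazaaa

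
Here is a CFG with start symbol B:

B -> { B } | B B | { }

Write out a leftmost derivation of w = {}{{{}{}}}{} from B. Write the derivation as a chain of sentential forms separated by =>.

B => BB => BBB => {}BB => {}{B}B => {}{{B}}B => {}{{BB}}B => {}{{{}B}}B => {}{{{}{}}}B => {}{{{}{}}}{}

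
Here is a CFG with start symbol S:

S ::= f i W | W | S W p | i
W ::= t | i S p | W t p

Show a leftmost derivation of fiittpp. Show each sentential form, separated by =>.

S => fiW   [S ::= f i W]
fiW => fiiSp   [W ::= i S p]
fiiSp => fiiWp   [S ::= W]
fiiWp => fiiWtpp   [W ::= W t p]
fiiWtpp => fiittpp   [W ::= t]

S => fiW => fiiSp => fiiWp => fiiWtpp => fiittpp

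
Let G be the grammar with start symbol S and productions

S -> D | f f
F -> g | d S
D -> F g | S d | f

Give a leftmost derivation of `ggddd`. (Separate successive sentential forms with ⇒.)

S ⇒ D   [S -> D]
D ⇒ Sd   [D -> S d]
Sd ⇒ Dd   [S -> D]
Dd ⇒ Sdd   [D -> S d]
Sdd ⇒ Ddd   [S -> D]
Ddd ⇒ Sddd   [D -> S d]
Sddd ⇒ Dddd   [S -> D]
Dddd ⇒ Fgddd   [D -> F g]
Fgddd ⇒ ggddd   [F -> g]

S ⇒ D ⇒ Sd ⇒ Dd ⇒ Sdd ⇒ Ddd ⇒ Sddd ⇒ Dddd ⇒ Fgddd ⇒ ggddd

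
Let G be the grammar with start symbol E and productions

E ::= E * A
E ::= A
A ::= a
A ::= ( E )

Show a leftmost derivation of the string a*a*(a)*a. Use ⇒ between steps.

E ⇒ E*A   [E ::= E * A]
E*A ⇒ E*A*A   [E ::= E * A]
E*A*A ⇒ E*A*A*A   [E ::= E * A]
E*A*A*A ⇒ A*A*A*A   [E ::= A]
A*A*A*A ⇒ a*A*A*A   [A ::= a]
a*A*A*A ⇒ a*a*A*A   [A ::= a]
a*a*A*A ⇒ a*a*(E)*A   [A ::= ( E )]
a*a*(E)*A ⇒ a*a*(A)*A   [E ::= A]
a*a*(A)*A ⇒ a*a*(a)*A   [A ::= a]
a*a*(a)*A ⇒ a*a*(a)*a   [A ::= a]

E⇒E*A⇒E*A*A⇒E*A*A*A⇒A*A*A*A⇒a*A*A*A⇒a*a*A*A⇒a*a*(E)*A⇒a*a*(A)*A⇒a*a*(a)*A⇒a*a*(a)*a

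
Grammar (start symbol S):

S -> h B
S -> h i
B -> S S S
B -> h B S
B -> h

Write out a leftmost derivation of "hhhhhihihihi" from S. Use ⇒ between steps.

S ⇒ hB ⇒ hSSS ⇒ hhBSS ⇒ hhSSSSS ⇒ hhhBSSSS ⇒ hhhhSSSS ⇒ hhhhhiSSS ⇒ hhhhhihiSS ⇒ hhhhhihihiS ⇒ hhhhhihihihi

S ⇒ hB   [S -> h B]
hB ⇒ hSSS   [B -> S S S]
hSSS ⇒ hhBSS   [S -> h B]
hhBSS ⇒ hhSSSSS   [B -> S S S]
hhSSSSS ⇒ hhhBSSSS   [S -> h B]
hhhBSSSS ⇒ hhhhSSSS   [B -> h]
hhhhSSSS ⇒ hhhhhiSSS   [S -> h i]
hhhhhiSSS ⇒ hhhhhihiSS   [S -> h i]
hhhhhihiSS ⇒ hhhhhihihiS   [S -> h i]
hhhhhihihiS ⇒ hhhhhihihihi   [S -> h i]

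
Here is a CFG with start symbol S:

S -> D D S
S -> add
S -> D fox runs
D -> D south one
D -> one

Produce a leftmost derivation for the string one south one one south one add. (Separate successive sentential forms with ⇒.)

S ⇒ D D S ⇒ D south one D S ⇒ one south one D S ⇒ one south one D south one S ⇒ one south one one south one S ⇒ one south one one south one add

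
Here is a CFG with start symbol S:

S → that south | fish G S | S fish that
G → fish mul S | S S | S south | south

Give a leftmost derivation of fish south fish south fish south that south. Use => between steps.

S => fish G S => fish south S => fish south fish G S => fish south fish south S => fish south fish south fish G S => fish south fish south fish south S => fish south fish south fish south that south

S => fish G S   [S → fish G S]
fish G S => fish south S   [G → south]
fish south S => fish south fish G S   [S → fish G S]
fish south fish G S => fish south fish south S   [G → south]
fish south fish south S => fish south fish south fish G S   [S → fish G S]
fish south fish south fish G S => fish south fish south fish south S   [G → south]
fish south fish south fish south S => fish south fish south fish south that south   [S → that south]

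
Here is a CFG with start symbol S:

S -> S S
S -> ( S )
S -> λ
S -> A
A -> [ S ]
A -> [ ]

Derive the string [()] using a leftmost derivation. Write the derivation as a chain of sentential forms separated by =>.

S => SS   [S -> S S]
SS => SSS   [S -> S S]
SSS => SSSS   [S -> S S]
SSSS => ASSS   [S -> A]
ASSS => [S]SSS   [A -> [ S ]]
[S]SSS => [(S)]SSS   [S -> ( S )]
[(S)]SSS => [()]SSS   [S -> λ]
[()]SSS => [()]SS   [S -> λ]
[()]SS => [()]S   [S -> λ]
[()]S => [()]   [S -> λ]

S => SS => SSS => SSSS => ASSS => [S]SSS => [(S)]SSS => [()]SSS => [()]SS => [()]S => [()]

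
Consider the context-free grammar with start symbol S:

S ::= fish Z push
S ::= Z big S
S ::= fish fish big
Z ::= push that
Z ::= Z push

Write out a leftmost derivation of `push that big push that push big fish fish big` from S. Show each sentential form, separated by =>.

S => Z big S => push that big S => push that big Z big S => push that big Z push big S => push that big push that push big S => push that big push that push big fish fish big

S => Z big S   [S ::= Z big S]
Z big S => push that big S   [Z ::= push that]
push that big S => push that big Z big S   [S ::= Z big S]
push that big Z big S => push that big Z push big S   [Z ::= Z push]
push that big Z push big S => push that big push that push big S   [Z ::= push that]
push that big push that push big S => push that big push that push big fish fish big   [S ::= fish fish big]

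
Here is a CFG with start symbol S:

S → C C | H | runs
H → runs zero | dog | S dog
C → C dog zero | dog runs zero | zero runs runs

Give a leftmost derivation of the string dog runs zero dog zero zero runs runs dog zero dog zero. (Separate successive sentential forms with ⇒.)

S ⇒ C C ⇒ C dog zero C ⇒ dog runs zero dog zero C ⇒ dog runs zero dog zero C dog zero ⇒ dog runs zero dog zero C dog zero dog zero ⇒ dog runs zero dog zero zero runs runs dog zero dog zero

S ⇒ C C   [S → C C]
C C ⇒ C dog zero C   [C → C dog zero]
C dog zero C ⇒ dog runs zero dog zero C   [C → dog runs zero]
dog runs zero dog zero C ⇒ dog runs zero dog zero C dog zero   [C → C dog zero]
dog runs zero dog zero C dog zero ⇒ dog runs zero dog zero C dog zero dog zero   [C → C dog zero]
dog runs zero dog zero C dog zero dog zero ⇒ dog runs zero dog zero zero runs runs dog zero dog zero   [C → zero runs runs]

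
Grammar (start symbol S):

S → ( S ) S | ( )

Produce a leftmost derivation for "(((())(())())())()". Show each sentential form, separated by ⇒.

S ⇒ (S)S ⇒ ((S)S)S ⇒ (((S)S)S)S ⇒ (((())S)S)S ⇒ (((())(S)S)S)S ⇒ (((())(())S)S)S ⇒ (((())(())())S)S ⇒ (((())(())())())S ⇒ (((())(())())())()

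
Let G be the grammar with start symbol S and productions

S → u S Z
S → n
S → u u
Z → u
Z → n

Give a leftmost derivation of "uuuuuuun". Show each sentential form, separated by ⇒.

S ⇒ uSZ ⇒ uuSZZ ⇒ uuuSZZZ ⇒ uuuuuZZZ ⇒ uuuuuuZZ ⇒ uuuuuuuZ ⇒ uuuuuuun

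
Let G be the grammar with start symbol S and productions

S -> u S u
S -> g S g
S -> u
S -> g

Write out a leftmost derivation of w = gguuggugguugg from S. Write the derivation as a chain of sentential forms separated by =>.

S => gSg => ggSgg => gguSugg => gguuSuugg => gguugSguugg => gguuggSgguugg => gguuggugguugg

S => gSg   [S -> g S g]
gSg => ggSgg   [S -> g S g]
ggSgg => gguSugg   [S -> u S u]
gguSugg => gguuSuugg   [S -> u S u]
gguuSuugg => gguugSguugg   [S -> g S g]
gguugSguugg => gguuggSgguugg   [S -> g S g]
gguuggSgguugg => gguuggugguugg   [S -> u]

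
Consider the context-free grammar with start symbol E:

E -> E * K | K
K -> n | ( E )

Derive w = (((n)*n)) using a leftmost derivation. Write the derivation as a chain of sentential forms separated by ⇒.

E ⇒ K   [E -> K]
K ⇒ (E)   [K -> ( E )]
(E) ⇒ (K)   [E -> K]
(K) ⇒ ((E))   [K -> ( E )]
((E)) ⇒ ((E*K))   [E -> E * K]
((E*K)) ⇒ ((K*K))   [E -> K]
((K*K)) ⇒ (((E)*K))   [K -> ( E )]
(((E)*K)) ⇒ (((K)*K))   [E -> K]
(((K)*K)) ⇒ (((n)*K))   [K -> n]
(((n)*K)) ⇒ (((n)*n))   [K -> n]

E ⇒ K ⇒ (E) ⇒ (K) ⇒ ((E)) ⇒ ((E*K)) ⇒ ((K*K)) ⇒ (((E)*K)) ⇒ (((K)*K)) ⇒ (((n)*K)) ⇒ (((n)*n))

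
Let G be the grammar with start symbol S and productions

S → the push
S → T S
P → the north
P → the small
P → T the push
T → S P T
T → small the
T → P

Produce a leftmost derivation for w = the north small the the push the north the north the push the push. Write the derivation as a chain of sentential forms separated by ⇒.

S ⇒ T S ⇒ P S ⇒ the north S ⇒ the north T S ⇒ the north P S ⇒ the north T the push S ⇒ the north S P T the push S ⇒ the north T S P T the push S ⇒ the north small the S P T the push S ⇒ the north small the the push P T the push S ⇒ the north small the the push the north T the push S ⇒ the north small the the push the north P the push S ⇒ the north small the the push the north the north the push S ⇒ the north small the the push the north the north the push the push

S ⇒ T S   [S → T S]
T S ⇒ P S   [T → P]
P S ⇒ the north S   [P → the north]
the north S ⇒ the north T S   [S → T S]
the north T S ⇒ the north P S   [T → P]
the north P S ⇒ the north T the push S   [P → T the push]
the north T the push S ⇒ the north S P T the push S   [T → S P T]
the north S P T the push S ⇒ the north T S P T the push S   [S → T S]
the north T S P T the push S ⇒ the north small the S P T the push S   [T → small the]
the north small the S P T the push S ⇒ the north small the the push P T the push S   [S → the push]
the north small the the push P T the push S ⇒ the north small the the push the north T the push S   [P → the north]
the north small the the push the north T the push S ⇒ the north small the the push the north P the push S   [T → P]
the north small the the push the north P the push S ⇒ the north small the the push the north the north the push S   [P → the north]
the north small the the push the north the north the push S ⇒ the north small the the push the north the north the push the push   [S → the push]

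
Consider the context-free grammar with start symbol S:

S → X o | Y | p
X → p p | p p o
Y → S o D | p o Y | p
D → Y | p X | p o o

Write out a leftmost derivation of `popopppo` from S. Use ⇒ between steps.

S ⇒ Y ⇒ SoD ⇒ poD ⇒ poY ⇒ poSoD ⇒ popoD ⇒ popopX ⇒ popopppo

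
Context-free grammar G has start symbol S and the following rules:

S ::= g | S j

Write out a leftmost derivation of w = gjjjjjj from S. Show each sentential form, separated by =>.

S=>Sj=>Sjj=>Sjjj=>Sjjjj=>Sjjjjj=>Sjjjjjj=>gjjjjjj

S => Sj   [S ::= S j]
Sj => Sjj   [S ::= S j]
Sjj => Sjjj   [S ::= S j]
Sjjj => Sjjjj   [S ::= S j]
Sjjjj => Sjjjjj   [S ::= S j]
Sjjjjj => Sjjjjjj   [S ::= S j]
Sjjjjjj => gjjjjjj   [S ::= g]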